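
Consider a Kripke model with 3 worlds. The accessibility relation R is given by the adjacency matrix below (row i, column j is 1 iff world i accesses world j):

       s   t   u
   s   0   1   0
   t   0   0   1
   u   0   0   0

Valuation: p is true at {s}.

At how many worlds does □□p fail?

s: successors {t}; □p there: t:F. ✗
t: successors {u}; □p there: u:T. ✓
u: no successors, so □□p holds vacuously. ✓
Satisfying worlds: {t, u}.
So □□p fails at the other 1 world.

1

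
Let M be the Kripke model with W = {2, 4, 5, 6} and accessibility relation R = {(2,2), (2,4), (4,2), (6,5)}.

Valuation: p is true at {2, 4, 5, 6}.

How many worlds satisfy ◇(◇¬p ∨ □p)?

2: successors {2, 4}; ◇¬p ∨ □p there: 2:T, 4:T. ✓
4: successors {2}; ◇¬p ∨ □p there: 2:T. ✓
5: no successors, so ◇(◇¬p ∨ □p) fails. ✗
6: successors {5}; ◇¬p ∨ □p there: 5:T. ✓
Satisfying worlds: {2, 4, 6}.

3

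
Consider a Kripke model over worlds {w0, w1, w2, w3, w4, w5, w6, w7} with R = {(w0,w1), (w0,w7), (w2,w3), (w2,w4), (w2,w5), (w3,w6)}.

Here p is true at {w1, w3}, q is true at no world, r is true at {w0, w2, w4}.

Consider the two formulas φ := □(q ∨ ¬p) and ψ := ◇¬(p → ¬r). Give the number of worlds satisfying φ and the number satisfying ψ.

6 and 0

For □(q ∨ ¬p):
w0: successors {w1, w7}; q ∨ ¬p there: w1:F, w7:T. ✗
w1: no successors, so □(q ∨ ¬p) holds vacuously. ✓
w2: successors {w3, w4, w5}; q ∨ ¬p there: w3:F, w4:T, w5:T. ✗
w3: successors {w6}; q ∨ ¬p there: w6:T. ✓
w4: no successors, so □(q ∨ ¬p) holds vacuously. ✓
w5: no successors, so □(q ∨ ¬p) holds vacuously. ✓
w6: no successors, so □(q ∨ ¬p) holds vacuously. ✓
w7: no successors, so □(q ∨ ¬p) holds vacuously. ✓
— 6 worlds.
For ◇¬(p → ¬r):
w0: successors {w1, w7}; ¬(p → ¬r) there: w1:F, w7:F. ✗
w1: no successors, so ◇¬(p → ¬r) fails. ✗
w2: successors {w3, w4, w5}; ¬(p → ¬r) there: w3:F, w4:F, w5:F. ✗
w3: successors {w6}; ¬(p → ¬r) there: w6:F. ✗
w4: no successors, so ◇¬(p → ¬r) fails. ✗
w5: no successors, so ◇¬(p → ¬r) fails. ✗
w6: no successors, so ◇¬(p → ¬r) fails. ✗
w7: no successors, so ◇¬(p → ¬r) fails. ✗
— 0 worlds.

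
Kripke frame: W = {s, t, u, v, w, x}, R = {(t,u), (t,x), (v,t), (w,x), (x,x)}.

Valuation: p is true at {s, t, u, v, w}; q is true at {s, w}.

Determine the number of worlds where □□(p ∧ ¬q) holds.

2

s: no successors, so □□(p ∧ ¬q) holds vacuously. ✓
t: successors {u, x}; □(p ∧ ¬q) there: u:T, x:F. ✗
u: no successors, so □□(p ∧ ¬q) holds vacuously. ✓
v: successors {t}; □(p ∧ ¬q) there: t:F. ✗
w: successors {x}; □(p ∧ ¬q) there: x:F. ✗
x: successors {x}; □(p ∧ ¬q) there: x:F. ✗
Satisfying worlds: {s, u}.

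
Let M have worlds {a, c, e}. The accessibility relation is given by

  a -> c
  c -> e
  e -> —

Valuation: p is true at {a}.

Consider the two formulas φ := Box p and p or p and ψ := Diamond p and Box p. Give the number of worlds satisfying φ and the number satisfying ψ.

1 and 0

For Box p and p or p:
a: Box p and p is F, p is T. ✓
c: Box p and p is F, p is F. ✗
e: Box p and p is F, p is F. ✗
— 1 world.
For Diamond p and Box p:
a: Diamond p is F, Box p is F. ✗
c: Diamond p is F, Box p is F. ✗
e: Diamond p is F, Box p is T. ✗
— 0 worlds.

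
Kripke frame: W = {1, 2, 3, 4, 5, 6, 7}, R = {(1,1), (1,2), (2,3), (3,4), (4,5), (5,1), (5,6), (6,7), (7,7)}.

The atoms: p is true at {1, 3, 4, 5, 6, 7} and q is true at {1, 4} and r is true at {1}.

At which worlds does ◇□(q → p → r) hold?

1: successors {1, 2}; □(q → p → r) there: 1:T, 2:T. ✓
2: successors {3}; □(q → p → r) there: 3:F. ✗
3: successors {4}; □(q → p → r) there: 4:T. ✓
4: successors {5}; □(q → p → r) there: 5:T. ✓
5: successors {1, 6}; □(q → p → r) there: 1:T, 6:T. ✓
6: successors {7}; □(q → p → r) there: 7:T. ✓
7: successors {7}; □(q → p → r) there: 7:T. ✓

{1, 3, 4, 5, 6, 7}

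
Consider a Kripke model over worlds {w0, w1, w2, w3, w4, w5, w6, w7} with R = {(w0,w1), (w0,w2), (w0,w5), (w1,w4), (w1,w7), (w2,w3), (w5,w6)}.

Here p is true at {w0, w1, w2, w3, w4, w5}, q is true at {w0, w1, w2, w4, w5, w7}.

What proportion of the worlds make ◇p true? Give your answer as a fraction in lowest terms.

3/8

w0: successors {w1, w2, w5}; p there: w1:T, w2:T, w5:T. ✓
w1: successors {w4, w7}; p there: w4:T, w7:F. ✓
w2: successors {w3}; p there: w3:T. ✓
w3: no successors, so ◇p fails. ✗
w4: no successors, so ◇p fails. ✗
w5: successors {w6}; p there: w6:F. ✗
w6: no successors, so ◇p fails. ✗
w7: no successors, so ◇p fails. ✗
That's 3 of 8 worlds, so 3/8.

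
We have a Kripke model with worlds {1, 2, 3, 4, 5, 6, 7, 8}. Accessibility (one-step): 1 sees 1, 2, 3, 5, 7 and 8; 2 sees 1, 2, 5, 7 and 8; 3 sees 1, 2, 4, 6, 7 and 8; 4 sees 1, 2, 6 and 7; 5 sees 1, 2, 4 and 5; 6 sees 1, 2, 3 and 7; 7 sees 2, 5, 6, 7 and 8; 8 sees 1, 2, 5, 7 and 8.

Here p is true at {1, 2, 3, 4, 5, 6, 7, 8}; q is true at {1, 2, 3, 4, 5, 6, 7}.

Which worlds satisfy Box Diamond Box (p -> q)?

{1, 2, 5, 6, 8}

1: successors {1, 2, 3, 5, 7, 8}; Diamond Box (p -> q) there: 1:T, 2:T, 3:T, 5:T, 7:T, 8:T. ✓
2: successors {1, 2, 5, 7, 8}; Diamond Box (p -> q) there: 1:T, 2:T, 5:T, 7:T, 8:T. ✓
3: successors {1, 2, 4, 6, 7, 8}; Diamond Box (p -> q) there: 1:T, 2:T, 4:T, 6:F, 7:T, 8:T. ✗
4: successors {1, 2, 6, 7}; Diamond Box (p -> q) there: 1:T, 2:T, 6:F, 7:T. ✗
5: successors {1, 2, 4, 5}; Diamond Box (p -> q) there: 1:T, 2:T, 4:T, 5:T. ✓
6: successors {1, 2, 3, 7}; Diamond Box (p -> q) there: 1:T, 2:T, 3:T, 7:T. ✓
7: successors {2, 5, 6, 7, 8}; Diamond Box (p -> q) there: 2:T, 5:T, 6:F, 7:T, 8:T. ✗
8: successors {1, 2, 5, 7, 8}; Diamond Box (p -> q) there: 1:T, 2:T, 5:T, 7:T, 8:T. ✓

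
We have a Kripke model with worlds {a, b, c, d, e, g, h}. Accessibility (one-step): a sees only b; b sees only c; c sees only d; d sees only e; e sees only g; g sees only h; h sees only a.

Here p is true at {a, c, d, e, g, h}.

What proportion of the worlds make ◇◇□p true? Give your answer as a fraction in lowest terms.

6/7

a: successors {b}; ◇□p there: b:T. ✓
b: successors {c}; ◇□p there: c:T. ✓
c: successors {d}; ◇□p there: d:T. ✓
d: successors {e}; ◇□p there: e:T. ✓
e: successors {g}; ◇□p there: g:T. ✓
g: successors {h}; ◇□p there: h:F. ✗
h: successors {a}; ◇□p there: a:T. ✓
That's 6 of 7 worlds, so 6/7.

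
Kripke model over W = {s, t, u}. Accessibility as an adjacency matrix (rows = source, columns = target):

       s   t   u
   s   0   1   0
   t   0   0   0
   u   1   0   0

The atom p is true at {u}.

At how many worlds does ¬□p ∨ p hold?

2

s: ¬□p is T, p is F. ✓
t: ¬□p is F, p is F. ✗
u: ¬□p is T, p is T. ✓
Satisfying worlds: {s, u}.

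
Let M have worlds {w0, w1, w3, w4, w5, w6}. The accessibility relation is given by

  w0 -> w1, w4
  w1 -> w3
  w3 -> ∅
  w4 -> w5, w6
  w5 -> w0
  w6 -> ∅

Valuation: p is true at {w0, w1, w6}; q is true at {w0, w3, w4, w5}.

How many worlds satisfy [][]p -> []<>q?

4

w0: [][]p is F, []<>q is T. ✓
w1: [][]p is T, []<>q is F. ✗
w3: [][]p is T, []<>q is T. ✓
w4: [][]p is T, []<>q is F. ✗
w5: [][]p is F, []<>q is T. ✓
w6: [][]p is T, []<>q is T. ✓
Satisfying worlds: {w0, w3, w5, w6}.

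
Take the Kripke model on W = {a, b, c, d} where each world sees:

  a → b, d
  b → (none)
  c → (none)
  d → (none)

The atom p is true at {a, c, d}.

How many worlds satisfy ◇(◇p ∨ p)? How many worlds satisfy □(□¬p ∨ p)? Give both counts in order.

1 and 4

For ◇(◇p ∨ p):
a: successors {b, d}; ◇p ∨ p there: b:F, d:T. ✓
b: no successors, so ◇(◇p ∨ p) fails. ✗
c: no successors, so ◇(◇p ∨ p) fails. ✗
d: no successors, so ◇(◇p ∨ p) fails. ✗
— 1 world.
For □(□¬p ∨ p):
a: successors {b, d}; □¬p ∨ p there: b:T, d:T. ✓
b: no successors, so □(□¬p ∨ p) holds vacuously. ✓
c: no successors, so □(□¬p ∨ p) holds vacuously. ✓
d: no successors, so □(□¬p ∨ p) holds vacuously. ✓
— 4 worlds.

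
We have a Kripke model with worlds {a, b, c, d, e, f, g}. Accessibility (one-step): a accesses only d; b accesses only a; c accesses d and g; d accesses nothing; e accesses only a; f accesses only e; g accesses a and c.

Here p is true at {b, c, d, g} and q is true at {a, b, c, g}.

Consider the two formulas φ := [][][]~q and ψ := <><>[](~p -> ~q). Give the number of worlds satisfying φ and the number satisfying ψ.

5 and 5

For [][][]~q:
a: successors {d}; [][]~q there: d:T. ✓
b: successors {a}; [][]~q there: a:T. ✓
c: successors {d, g}; [][]~q there: d:T, g:F. ✗
d: no successors, so [][][]~q holds vacuously. ✓
e: successors {a}; [][]~q there: a:T. ✓
f: successors {e}; [][]~q there: e:T. ✓
g: successors {a, c}; [][]~q there: a:T, c:F. ✗
— 5 worlds.
For <><>[](~p -> ~q):
a: successors {d}; <>[](~p -> ~q) there: d:F. ✗
b: successors {a}; <>[](~p -> ~q) there: a:T. ✓
c: successors {d, g}; <>[](~p -> ~q) there: d:F, g:T. ✓
d: no successors, so <><>[](~p -> ~q) fails. ✗
e: successors {a}; <>[](~p -> ~q) there: a:T. ✓
f: successors {e}; <>[](~p -> ~q) there: e:T. ✓
g: successors {a, c}; <>[](~p -> ~q) there: a:T, c:T. ✓
— 5 worlds.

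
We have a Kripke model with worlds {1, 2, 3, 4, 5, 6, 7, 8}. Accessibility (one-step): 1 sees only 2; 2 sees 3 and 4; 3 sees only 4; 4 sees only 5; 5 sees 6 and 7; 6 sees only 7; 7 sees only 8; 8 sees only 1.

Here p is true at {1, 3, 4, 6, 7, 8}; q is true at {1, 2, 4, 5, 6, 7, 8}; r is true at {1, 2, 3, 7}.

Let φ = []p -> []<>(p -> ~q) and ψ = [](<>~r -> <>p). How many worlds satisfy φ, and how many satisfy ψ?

For []p -> []<>(p -> ~q):
1: []p is F, []<>(p -> ~q) is T. ✓
2: []p is T, []<>(p -> ~q) is F. ✗
3: []p is T, []<>(p -> ~q) is T. ✓
4: []p is F, []<>(p -> ~q) is F. ✓
5: []p is T, []<>(p -> ~q) is F. ✗
6: []p is T, []<>(p -> ~q) is F. ✗
7: []p is T, []<>(p -> ~q) is F. ✗
8: []p is T, []<>(p -> ~q) is T. ✓
— 4 worlds.
For [](<>~r -> <>p):
1: successors {2}; <>~r -> <>p there: 2:T. ✓
2: successors {3, 4}; <>~r -> <>p there: 3:T, 4:F. ✗
3: successors {4}; <>~r -> <>p there: 4:F. ✗
4: successors {5}; <>~r -> <>p there: 5:T. ✓
5: successors {6, 7}; <>~r -> <>p there: 6:T, 7:T. ✓
6: successors {7}; <>~r -> <>p there: 7:T. ✓
7: successors {8}; <>~r -> <>p there: 8:T. ✓
8: successors {1}; <>~r -> <>p there: 1:T. ✓
— 6 worlds.

4 and 6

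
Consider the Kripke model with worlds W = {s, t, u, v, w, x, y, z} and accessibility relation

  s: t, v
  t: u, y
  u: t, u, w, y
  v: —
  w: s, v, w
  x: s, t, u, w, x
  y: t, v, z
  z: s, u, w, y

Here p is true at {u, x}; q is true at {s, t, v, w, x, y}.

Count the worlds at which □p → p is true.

s: □p is F, p is F. ✓
t: □p is F, p is F. ✓
u: □p is F, p is T. ✓
v: □p is T, p is F. ✗
w: □p is F, p is F. ✓
x: □p is F, p is T. ✓
y: □p is F, p is F. ✓
z: □p is F, p is F. ✓
Satisfying worlds: {s, t, u, w, x, y, z}.

7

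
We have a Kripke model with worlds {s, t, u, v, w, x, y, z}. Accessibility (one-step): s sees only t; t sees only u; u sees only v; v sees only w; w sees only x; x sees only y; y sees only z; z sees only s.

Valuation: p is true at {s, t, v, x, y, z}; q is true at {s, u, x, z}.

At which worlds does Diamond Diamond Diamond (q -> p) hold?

{s, t, u, v, w, x, y}

s: successors {t}; Diamond Diamond (q -> p) there: t:T. ✓
t: successors {u}; Diamond Diamond (q -> p) there: u:T. ✓
u: successors {v}; Diamond Diamond (q -> p) there: v:T. ✓
v: successors {w}; Diamond Diamond (q -> p) there: w:T. ✓
w: successors {x}; Diamond Diamond (q -> p) there: x:T. ✓
x: successors {y}; Diamond Diamond (q -> p) there: y:T. ✓
y: successors {z}; Diamond Diamond (q -> p) there: z:T. ✓
z: successors {s}; Diamond Diamond (q -> p) there: s:F. ✗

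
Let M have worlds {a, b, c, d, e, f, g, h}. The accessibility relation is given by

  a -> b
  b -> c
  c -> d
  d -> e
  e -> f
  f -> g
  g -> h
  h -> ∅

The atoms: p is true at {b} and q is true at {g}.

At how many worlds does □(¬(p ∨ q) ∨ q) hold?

7

a: successors {b}; ¬(p ∨ q) ∨ q there: b:F. ✗
b: successors {c}; ¬(p ∨ q) ∨ q there: c:T. ✓
c: successors {d}; ¬(p ∨ q) ∨ q there: d:T. ✓
d: successors {e}; ¬(p ∨ q) ∨ q there: e:T. ✓
e: successors {f}; ¬(p ∨ q) ∨ q there: f:T. ✓
f: successors {g}; ¬(p ∨ q) ∨ q there: g:T. ✓
g: successors {h}; ¬(p ∨ q) ∨ q there: h:T. ✓
h: no successors, so □(¬(p ∨ q) ∨ q) holds vacuously. ✓
Satisfying worlds: {b, c, d, e, f, g, h}.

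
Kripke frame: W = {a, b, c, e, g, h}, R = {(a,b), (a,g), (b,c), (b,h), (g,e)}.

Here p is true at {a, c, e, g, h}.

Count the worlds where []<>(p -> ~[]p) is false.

a: successors {b, g}; <>(p -> ~[]p) there: b:F, g:F. ✗
b: successors {c, h}; <>(p -> ~[]p) there: c:F, h:F. ✗
c: no successors, so []<>(p -> ~[]p) holds vacuously. ✓
e: no successors, so []<>(p -> ~[]p) holds vacuously. ✓
g: successors {e}; <>(p -> ~[]p) there: e:F. ✗
h: no successors, so []<>(p -> ~[]p) holds vacuously. ✓
Satisfying worlds: {c, e, h}.
So []<>(p -> ~[]p) fails at the other 3 worlds.

3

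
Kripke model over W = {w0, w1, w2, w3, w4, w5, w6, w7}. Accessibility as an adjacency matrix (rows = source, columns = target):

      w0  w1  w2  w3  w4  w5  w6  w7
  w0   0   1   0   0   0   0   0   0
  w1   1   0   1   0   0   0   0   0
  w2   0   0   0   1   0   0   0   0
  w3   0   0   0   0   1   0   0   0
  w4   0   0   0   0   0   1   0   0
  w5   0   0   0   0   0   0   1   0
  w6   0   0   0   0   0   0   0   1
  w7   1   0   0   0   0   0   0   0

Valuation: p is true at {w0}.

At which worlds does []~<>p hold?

w0: successors {w1}; ~<>p there: w1:F. ✗
w1: successors {w0, w2}; ~<>p there: w0:T, w2:T. ✓
w2: successors {w3}; ~<>p there: w3:T. ✓
w3: successors {w4}; ~<>p there: w4:T. ✓
w4: successors {w5}; ~<>p there: w5:T. ✓
w5: successors {w6}; ~<>p there: w6:T. ✓
w6: successors {w7}; ~<>p there: w7:F. ✗
w7: successors {w0}; ~<>p there: w0:T. ✓

{w1, w2, w3, w4, w5, w7}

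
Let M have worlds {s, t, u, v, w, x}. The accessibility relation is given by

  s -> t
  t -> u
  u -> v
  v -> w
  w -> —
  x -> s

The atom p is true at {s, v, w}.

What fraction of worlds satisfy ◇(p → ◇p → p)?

s: successors {t}; p → ◇p → p there: t:T. ✓
t: successors {u}; p → ◇p → p there: u:T. ✓
u: successors {v}; p → ◇p → p there: v:T. ✓
v: successors {w}; p → ◇p → p there: w:T. ✓
w: no successors, so ◇(p → ◇p → p) fails. ✗
x: successors {s}; p → ◇p → p there: s:T. ✓
That's 5 of 6 worlds, so 5/6.

5/6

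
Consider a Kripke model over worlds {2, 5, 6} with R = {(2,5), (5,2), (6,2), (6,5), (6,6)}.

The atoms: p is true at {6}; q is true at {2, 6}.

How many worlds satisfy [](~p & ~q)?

2: successors {5}; ~p & ~q there: 5:T. ✓
5: successors {2}; ~p & ~q there: 2:F. ✗
6: successors {2, 5, 6}; ~p & ~q there: 2:F, 5:T, 6:F. ✗
Satisfying worlds: {2}.

1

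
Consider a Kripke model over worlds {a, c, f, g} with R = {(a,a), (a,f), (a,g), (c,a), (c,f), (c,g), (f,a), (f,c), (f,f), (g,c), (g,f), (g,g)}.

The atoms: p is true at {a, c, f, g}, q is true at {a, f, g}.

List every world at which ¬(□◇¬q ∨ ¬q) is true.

a: □◇¬q ∨ ¬q is F. ✓
c: □◇¬q ∨ ¬q is T. ✗
f: □◇¬q ∨ ¬q is F. ✓
g: □◇¬q ∨ ¬q is F. ✓

{a, f, g}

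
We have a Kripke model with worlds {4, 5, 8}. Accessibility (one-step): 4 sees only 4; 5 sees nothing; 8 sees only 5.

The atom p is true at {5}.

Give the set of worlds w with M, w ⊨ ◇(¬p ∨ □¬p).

{4, 8}

4: successors {4}; ¬p ∨ □¬p there: 4:T. ✓
5: no successors, so ◇(¬p ∨ □¬p) fails. ✗
8: successors {5}; ¬p ∨ □¬p there: 5:T. ✓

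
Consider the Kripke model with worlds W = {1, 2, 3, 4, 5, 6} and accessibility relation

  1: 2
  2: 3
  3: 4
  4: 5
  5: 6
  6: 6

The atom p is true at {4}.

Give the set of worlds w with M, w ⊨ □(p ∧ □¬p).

{3}

1: successors {2}; p ∧ □¬p there: 2:F. ✗
2: successors {3}; p ∧ □¬p there: 3:F. ✗
3: successors {4}; p ∧ □¬p there: 4:T. ✓
4: successors {5}; p ∧ □¬p there: 5:F. ✗
5: successors {6}; p ∧ □¬p there: 6:F. ✗
6: successors {6}; p ∧ □¬p there: 6:F. ✗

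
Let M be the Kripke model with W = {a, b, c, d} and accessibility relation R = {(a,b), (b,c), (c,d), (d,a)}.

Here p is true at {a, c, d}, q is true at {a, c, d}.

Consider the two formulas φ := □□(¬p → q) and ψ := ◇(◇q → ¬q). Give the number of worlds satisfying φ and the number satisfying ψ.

For □□(¬p → q):
a: successors {b}; □(¬p → q) there: b:T. ✓
b: successors {c}; □(¬p → q) there: c:T. ✓
c: successors {d}; □(¬p → q) there: d:T. ✓
d: successors {a}; □(¬p → q) there: a:F. ✗
— 3 worlds.
For ◇(◇q → ¬q):
a: successors {b}; ◇q → ¬q there: b:T. ✓
b: successors {c}; ◇q → ¬q there: c:F. ✗
c: successors {d}; ◇q → ¬q there: d:F. ✗
d: successors {a}; ◇q → ¬q there: a:T. ✓
— 2 worlds.

3 and 2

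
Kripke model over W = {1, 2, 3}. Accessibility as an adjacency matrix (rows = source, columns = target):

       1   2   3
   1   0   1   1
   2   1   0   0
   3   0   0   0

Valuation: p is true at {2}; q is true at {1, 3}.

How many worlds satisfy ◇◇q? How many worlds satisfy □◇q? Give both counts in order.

2 and 2

For ◇◇q:
1: successors {2, 3}; ◇q there: 2:T, 3:F. ✓
2: successors {1}; ◇q there: 1:T. ✓
3: no successors, so ◇◇q fails. ✗
— 2 worlds.
For □◇q:
1: successors {2, 3}; ◇q there: 2:T, 3:F. ✗
2: successors {1}; ◇q there: 1:T. ✓
3: no successors, so □◇q holds vacuously. ✓
— 2 worlds.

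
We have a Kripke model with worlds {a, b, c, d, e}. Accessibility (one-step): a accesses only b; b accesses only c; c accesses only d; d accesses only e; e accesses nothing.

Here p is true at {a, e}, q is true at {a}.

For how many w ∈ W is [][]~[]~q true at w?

2

a: successors {b}; []~[]~q there: b:F. ✗
b: successors {c}; []~[]~q there: c:F. ✗
c: successors {d}; []~[]~q there: d:F. ✗
d: successors {e}; []~[]~q there: e:T. ✓
e: no successors, so [][]~[]~q holds vacuously. ✓
Satisfying worlds: {d, e}.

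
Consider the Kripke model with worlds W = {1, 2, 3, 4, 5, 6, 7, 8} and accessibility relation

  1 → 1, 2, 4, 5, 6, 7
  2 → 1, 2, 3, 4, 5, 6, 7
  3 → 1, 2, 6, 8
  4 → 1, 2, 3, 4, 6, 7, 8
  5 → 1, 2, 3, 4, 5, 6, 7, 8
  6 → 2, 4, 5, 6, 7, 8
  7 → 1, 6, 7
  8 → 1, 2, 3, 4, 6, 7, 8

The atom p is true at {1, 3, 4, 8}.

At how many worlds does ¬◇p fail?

1: ◇p is T. ✗
2: ◇p is T. ✗
3: ◇p is T. ✗
4: ◇p is T. ✗
5: ◇p is T. ✗
6: ◇p is T. ✗
7: ◇p is T. ✗
8: ◇p is T. ✗
Satisfying worlds: ∅.
So ¬◇p fails at the other 8 worlds.

8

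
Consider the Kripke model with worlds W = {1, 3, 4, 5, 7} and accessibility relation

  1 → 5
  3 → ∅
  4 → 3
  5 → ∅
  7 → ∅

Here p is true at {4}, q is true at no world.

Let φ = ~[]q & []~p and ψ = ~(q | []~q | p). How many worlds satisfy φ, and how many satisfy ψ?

2 and 0

For ~[]q & []~p:
1: ~[]q is T, []~p is T. ✓
3: ~[]q is F, []~p is T. ✗
4: ~[]q is T, []~p is T. ✓
5: ~[]q is F, []~p is T. ✗
7: ~[]q is F, []~p is T. ✗
— 2 worlds.
For ~(q | []~q | p):
1: q | []~q | p is T. ✗
3: q | []~q | p is T. ✗
4: q | []~q | p is T. ✗
5: q | []~q | p is T. ✗
7: q | []~q | p is T. ✗
— 0 worlds.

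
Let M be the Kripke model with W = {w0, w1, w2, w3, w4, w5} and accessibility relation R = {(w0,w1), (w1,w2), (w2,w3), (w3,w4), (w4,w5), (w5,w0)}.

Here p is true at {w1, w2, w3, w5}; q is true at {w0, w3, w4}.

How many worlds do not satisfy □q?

w0: successors {w1}; q there: w1:F. ✗
w1: successors {w2}; q there: w2:F. ✗
w2: successors {w3}; q there: w3:T. ✓
w3: successors {w4}; q there: w4:T. ✓
w4: successors {w5}; q there: w5:F. ✗
w5: successors {w0}; q there: w0:T. ✓
Satisfying worlds: {w2, w3, w5}.
So □q fails at the other 3 worlds.

3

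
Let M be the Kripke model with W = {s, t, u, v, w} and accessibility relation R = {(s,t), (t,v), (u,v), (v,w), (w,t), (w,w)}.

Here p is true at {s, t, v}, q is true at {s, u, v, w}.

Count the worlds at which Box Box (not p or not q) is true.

3

s: successors {t}; Box (not p or not q) there: t:F. ✗
t: successors {v}; Box (not p or not q) there: v:T. ✓
u: successors {v}; Box (not p or not q) there: v:T. ✓
v: successors {w}; Box (not p or not q) there: w:T. ✓
w: successors {t, w}; Box (not p or not q) there: t:F, w:T. ✗
Satisfying worlds: {t, u, v}.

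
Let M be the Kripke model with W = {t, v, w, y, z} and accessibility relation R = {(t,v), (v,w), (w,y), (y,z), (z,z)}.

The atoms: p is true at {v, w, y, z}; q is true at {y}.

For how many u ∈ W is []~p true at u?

t: successors {v}; ~p there: v:F. ✗
v: successors {w}; ~p there: w:F. ✗
w: successors {y}; ~p there: y:F. ✗
y: successors {z}; ~p there: z:F. ✗
z: successors {z}; ~p there: z:F. ✗
Satisfying worlds: ∅.

0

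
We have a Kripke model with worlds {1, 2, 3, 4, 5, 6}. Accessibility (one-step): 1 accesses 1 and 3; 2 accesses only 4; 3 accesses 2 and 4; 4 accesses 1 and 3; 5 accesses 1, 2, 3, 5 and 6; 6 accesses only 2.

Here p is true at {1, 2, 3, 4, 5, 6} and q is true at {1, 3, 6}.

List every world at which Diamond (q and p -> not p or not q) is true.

{2, 3, 5, 6}

1: successors {1, 3}; q and p -> not p or not q there: 1:F, 3:F. ✗
2: successors {4}; q and p -> not p or not q there: 4:T. ✓
3: successors {2, 4}; q and p -> not p or not q there: 2:T, 4:T. ✓
4: successors {1, 3}; q and p -> not p or not q there: 1:F, 3:F. ✗
5: successors {1, 2, 3, 5, 6}; q and p -> not p or not q there: 1:F, 2:T, 3:F, 5:T, 6:F. ✓
6: successors {2}; q and p -> not p or not q there: 2:T. ✓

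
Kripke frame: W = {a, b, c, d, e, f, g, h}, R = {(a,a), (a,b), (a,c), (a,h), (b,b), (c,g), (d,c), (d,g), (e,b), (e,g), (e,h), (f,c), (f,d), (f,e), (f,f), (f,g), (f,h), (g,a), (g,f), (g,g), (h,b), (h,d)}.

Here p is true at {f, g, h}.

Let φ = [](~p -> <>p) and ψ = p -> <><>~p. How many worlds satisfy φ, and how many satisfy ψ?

4 and 8

For [](~p -> <>p):
a: successors {a, b, c, h}; ~p -> <>p there: a:T, b:F, c:T, h:T. ✗
b: successors {b}; ~p -> <>p there: b:F. ✗
c: successors {g}; ~p -> <>p there: g:T. ✓
d: successors {c, g}; ~p -> <>p there: c:T, g:T. ✓
e: successors {b, g, h}; ~p -> <>p there: b:F, g:T, h:T. ✗
f: successors {c, d, e, f, g, h}; ~p -> <>p there: c:T, d:T, e:T, f:T, g:T, h:T. ✓
g: successors {a, f, g}; ~p -> <>p there: a:T, f:T, g:T. ✓
h: successors {b, d}; ~p -> <>p there: b:F, d:T. ✗
— 4 worlds.
For p -> <><>~p:
a: p is F, <><>~p is T. ✓
b: p is F, <><>~p is T. ✓
c: p is F, <><>~p is T. ✓
d: p is F, <><>~p is T. ✓
e: p is F, <><>~p is T. ✓
f: p is T, <><>~p is T. ✓
g: p is T, <><>~p is T. ✓
h: p is T, <><>~p is T. ✓
— 8 worlds.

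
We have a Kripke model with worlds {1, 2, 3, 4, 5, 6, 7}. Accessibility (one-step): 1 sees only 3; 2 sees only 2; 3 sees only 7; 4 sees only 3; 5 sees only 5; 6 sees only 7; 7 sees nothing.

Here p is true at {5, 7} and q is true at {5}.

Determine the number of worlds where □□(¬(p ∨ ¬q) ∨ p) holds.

6

1: successors {3}; □(¬(p ∨ ¬q) ∨ p) there: 3:T. ✓
2: successors {2}; □(¬(p ∨ ¬q) ∨ p) there: 2:F. ✗
3: successors {7}; □(¬(p ∨ ¬q) ∨ p) there: 7:T. ✓
4: successors {3}; □(¬(p ∨ ¬q) ∨ p) there: 3:T. ✓
5: successors {5}; □(¬(p ∨ ¬q) ∨ p) there: 5:T. ✓
6: successors {7}; □(¬(p ∨ ¬q) ∨ p) there: 7:T. ✓
7: no successors, so □□(¬(p ∨ ¬q) ∨ p) holds vacuously. ✓
Satisfying worlds: {1, 3, 4, 5, 6, 7}.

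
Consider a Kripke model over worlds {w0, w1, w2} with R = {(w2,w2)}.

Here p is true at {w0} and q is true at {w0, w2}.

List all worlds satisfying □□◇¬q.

w0: no successors, so □□◇¬q holds vacuously. ✓
w1: no successors, so □□◇¬q holds vacuously. ✓
w2: successors {w2}; □◇¬q there: w2:F. ✗

{w0, w1}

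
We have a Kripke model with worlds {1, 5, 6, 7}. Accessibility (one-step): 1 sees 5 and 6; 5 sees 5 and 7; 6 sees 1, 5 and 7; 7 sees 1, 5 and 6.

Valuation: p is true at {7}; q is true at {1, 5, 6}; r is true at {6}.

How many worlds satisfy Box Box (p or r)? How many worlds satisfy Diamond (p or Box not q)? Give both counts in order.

For Box Box (p or r):
1: successors {5, 6}; Box (p or r) there: 5:F, 6:F. ✗
5: successors {5, 7}; Box (p or r) there: 5:F, 7:F. ✗
6: successors {1, 5, 7}; Box (p or r) there: 1:F, 5:F, 7:F. ✗
7: successors {1, 5, 6}; Box (p or r) there: 1:F, 5:F, 6:F. ✗
— 0 worlds.
For Diamond (p or Box not q):
1: successors {5, 6}; p or Box not q there: 5:F, 6:F. ✗
5: successors {5, 7}; p or Box not q there: 5:F, 7:T. ✓
6: successors {1, 5, 7}; p or Box not q there: 1:F, 5:F, 7:T. ✓
7: successors {1, 5, 6}; p or Box not q there: 1:F, 5:F, 6:F. ✗
— 2 worlds.

0 and 2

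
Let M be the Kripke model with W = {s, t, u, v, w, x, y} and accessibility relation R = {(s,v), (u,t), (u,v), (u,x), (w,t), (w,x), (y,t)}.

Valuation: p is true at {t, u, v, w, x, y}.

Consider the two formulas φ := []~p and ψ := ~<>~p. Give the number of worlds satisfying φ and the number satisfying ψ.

3 and 7

For []~p:
s: successors {v}; ~p there: v:F. ✗
t: no successors, so []~p holds vacuously. ✓
u: successors {t, v, x}; ~p there: t:F, v:F, x:F. ✗
v: no successors, so []~p holds vacuously. ✓
w: successors {t, x}; ~p there: t:F, x:F. ✗
x: no successors, so []~p holds vacuously. ✓
y: successors {t}; ~p there: t:F. ✗
— 3 worlds.
For ~<>~p:
s: <>~p is F. ✓
t: <>~p is F. ✓
u: <>~p is F. ✓
v: <>~p is F. ✓
w: <>~p is F. ✓
x: <>~p is F. ✓
y: <>~p is F. ✓
— 7 worlds.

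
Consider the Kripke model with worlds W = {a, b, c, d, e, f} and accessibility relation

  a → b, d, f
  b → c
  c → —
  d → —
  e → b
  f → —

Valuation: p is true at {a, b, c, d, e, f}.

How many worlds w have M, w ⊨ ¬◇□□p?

3

a: ◇□□p is T. ✗
b: ◇□□p is T. ✗
c: ◇□□p is F. ✓
d: ◇□□p is F. ✓
e: ◇□□p is T. ✗
f: ◇□□p is F. ✓
Satisfying worlds: {c, d, f}.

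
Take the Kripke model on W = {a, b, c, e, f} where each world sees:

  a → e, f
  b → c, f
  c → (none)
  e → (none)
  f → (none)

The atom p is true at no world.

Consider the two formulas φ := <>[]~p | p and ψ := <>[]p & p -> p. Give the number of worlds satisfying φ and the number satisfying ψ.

2 and 5

For <>[]~p | p:
a: <>[]~p is T, p is F. ✓
b: <>[]~p is T, p is F. ✓
c: <>[]~p is F, p is F. ✗
e: <>[]~p is F, p is F. ✗
f: <>[]~p is F, p is F. ✗
— 2 worlds.
For <>[]p & p -> p:
a: <>[]p & p is F, p is F. ✓
b: <>[]p & p is F, p is F. ✓
c: <>[]p & p is F, p is F. ✓
e: <>[]p & p is F, p is F. ✓
f: <>[]p & p is F, p is F. ✓
— 5 worlds.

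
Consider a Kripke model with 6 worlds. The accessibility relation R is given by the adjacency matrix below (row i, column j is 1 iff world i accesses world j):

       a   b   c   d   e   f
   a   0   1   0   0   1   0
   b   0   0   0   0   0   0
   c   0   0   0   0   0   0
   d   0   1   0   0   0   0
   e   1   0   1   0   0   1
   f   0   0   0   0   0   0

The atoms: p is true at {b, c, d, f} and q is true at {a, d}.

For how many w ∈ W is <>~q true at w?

3

a: successors {b, e}; ~q there: b:T, e:T. ✓
b: no successors, so <>~q fails. ✗
c: no successors, so <>~q fails. ✗
d: successors {b}; ~q there: b:T. ✓
e: successors {a, c, f}; ~q there: a:F, c:T, f:T. ✓
f: no successors, so <>~q fails. ✗
Satisfying worlds: {a, d, e}.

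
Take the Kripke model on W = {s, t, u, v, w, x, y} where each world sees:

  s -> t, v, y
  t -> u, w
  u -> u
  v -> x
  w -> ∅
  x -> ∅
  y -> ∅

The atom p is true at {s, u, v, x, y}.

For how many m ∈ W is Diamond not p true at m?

2

s: successors {t, v, y}; not p there: t:T, v:F, y:F. ✓
t: successors {u, w}; not p there: u:F, w:T. ✓
u: successors {u}; not p there: u:F. ✗
v: successors {x}; not p there: x:F. ✗
w: no successors, so Diamond not p fails. ✗
x: no successors, so Diamond not p fails. ✗
y: no successors, so Diamond not p fails. ✗
Satisfying worlds: {s, t}.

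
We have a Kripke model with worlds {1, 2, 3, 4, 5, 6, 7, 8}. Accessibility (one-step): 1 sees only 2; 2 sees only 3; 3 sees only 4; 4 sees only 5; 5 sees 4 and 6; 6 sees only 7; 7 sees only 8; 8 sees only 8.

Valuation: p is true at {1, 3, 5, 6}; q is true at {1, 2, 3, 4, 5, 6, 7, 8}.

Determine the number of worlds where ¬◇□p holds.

5

1: ◇□p is T. ✗
2: ◇□p is F. ✓
3: ◇□p is T. ✗
4: ◇□p is F. ✓
5: ◇□p is T. ✗
6: ◇□p is F. ✓
7: ◇□p is F. ✓
8: ◇□p is F. ✓
Satisfying worlds: {2, 4, 6, 7, 8}.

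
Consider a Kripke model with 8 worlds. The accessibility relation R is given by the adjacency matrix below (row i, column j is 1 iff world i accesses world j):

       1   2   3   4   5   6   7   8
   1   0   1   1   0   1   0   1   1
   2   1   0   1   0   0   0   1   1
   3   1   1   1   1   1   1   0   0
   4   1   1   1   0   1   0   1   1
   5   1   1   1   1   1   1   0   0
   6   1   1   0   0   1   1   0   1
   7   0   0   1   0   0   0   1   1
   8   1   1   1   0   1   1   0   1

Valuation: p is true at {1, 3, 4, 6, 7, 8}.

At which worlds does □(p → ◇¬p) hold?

1: successors {2, 3, 5, 7, 8}; p → ◇¬p there: 2:T, 3:T, 5:T, 7:F, 8:T. ✗
2: successors {1, 3, 7, 8}; p → ◇¬p there: 1:T, 3:T, 7:F, 8:T. ✗
3: successors {1, 2, 3, 4, 5, 6}; p → ◇¬p there: 1:T, 2:T, 3:T, 4:T, 5:T, 6:T. ✓
4: successors {1, 2, 3, 5, 7, 8}; p → ◇¬p there: 1:T, 2:T, 3:T, 5:T, 7:F, 8:T. ✗
5: successors {1, 2, 3, 4, 5, 6}; p → ◇¬p there: 1:T, 2:T, 3:T, 4:T, 5:T, 6:T. ✓
6: successors {1, 2, 5, 6, 8}; p → ◇¬p there: 1:T, 2:T, 5:T, 6:T, 8:T. ✓
7: successors {3, 7, 8}; p → ◇¬p there: 3:T, 7:F, 8:T. ✗
8: successors {1, 2, 3, 5, 6, 8}; p → ◇¬p there: 1:T, 2:T, 3:T, 5:T, 6:T, 8:T. ✓

{3, 5, 6, 8}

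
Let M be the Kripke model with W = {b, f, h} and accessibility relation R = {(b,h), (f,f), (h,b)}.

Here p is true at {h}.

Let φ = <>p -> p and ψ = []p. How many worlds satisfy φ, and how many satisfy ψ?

2 and 1

For <>p -> p:
b: <>p is T, p is F. ✗
f: <>p is F, p is F. ✓
h: <>p is F, p is T. ✓
— 2 worlds.
For []p:
b: successors {h}; p there: h:T. ✓
f: successors {f}; p there: f:F. ✗
h: successors {b}; p there: b:F. ✗
— 1 world.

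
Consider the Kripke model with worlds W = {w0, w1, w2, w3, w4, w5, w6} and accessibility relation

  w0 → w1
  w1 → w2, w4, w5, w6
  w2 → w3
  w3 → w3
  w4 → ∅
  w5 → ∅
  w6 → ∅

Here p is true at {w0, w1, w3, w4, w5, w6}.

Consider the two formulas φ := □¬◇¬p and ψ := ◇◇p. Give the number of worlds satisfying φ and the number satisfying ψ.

6 and 4

For □¬◇¬p:
w0: successors {w1}; ¬◇¬p there: w1:F. ✗
w1: successors {w2, w4, w5, w6}; ¬◇¬p there: w2:T, w4:T, w5:T, w6:T. ✓
w2: successors {w3}; ¬◇¬p there: w3:T. ✓
w3: successors {w3}; ¬◇¬p there: w3:T. ✓
w4: no successors, so □¬◇¬p holds vacuously. ✓
w5: no successors, so □¬◇¬p holds vacuously. ✓
w6: no successors, so □¬◇¬p holds vacuously. ✓
— 6 worlds.
For ◇◇p:
w0: successors {w1}; ◇p there: w1:T. ✓
w1: successors {w2, w4, w5, w6}; ◇p there: w2:T, w4:F, w5:F, w6:F. ✓
w2: successors {w3}; ◇p there: w3:T. ✓
w3: successors {w3}; ◇p there: w3:T. ✓
w4: no successors, so ◇◇p fails. ✗
w5: no successors, so ◇◇p fails. ✗
w6: no successors, so ◇◇p fails. ✗
— 4 worlds.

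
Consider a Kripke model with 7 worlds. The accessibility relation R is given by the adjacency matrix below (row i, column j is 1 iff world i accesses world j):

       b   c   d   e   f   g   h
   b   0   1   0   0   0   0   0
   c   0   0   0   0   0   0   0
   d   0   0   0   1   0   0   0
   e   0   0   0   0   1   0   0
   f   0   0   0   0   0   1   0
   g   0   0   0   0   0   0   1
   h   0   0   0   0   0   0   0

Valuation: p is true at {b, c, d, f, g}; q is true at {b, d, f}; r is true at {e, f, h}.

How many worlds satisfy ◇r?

b: successors {c}; r there: c:F. ✗
c: no successors, so ◇r fails. ✗
d: successors {e}; r there: e:T. ✓
e: successors {f}; r there: f:T. ✓
f: successors {g}; r there: g:F. ✗
g: successors {h}; r there: h:T. ✓
h: no successors, so ◇r fails. ✗
Satisfying worlds: {d, e, g}.

3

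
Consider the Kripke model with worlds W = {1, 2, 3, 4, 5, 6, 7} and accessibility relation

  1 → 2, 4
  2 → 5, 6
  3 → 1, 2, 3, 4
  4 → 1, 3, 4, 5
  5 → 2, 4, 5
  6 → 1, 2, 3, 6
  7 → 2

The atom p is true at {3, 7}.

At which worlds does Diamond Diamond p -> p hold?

1: Diamond Diamond p is T, p is F. ✗
2: Diamond Diamond p is T, p is F. ✗
3: Diamond Diamond p is T, p is T. ✓
4: Diamond Diamond p is T, p is F. ✗
5: Diamond Diamond p is T, p is F. ✗
6: Diamond Diamond p is T, p is F. ✗
7: Diamond Diamond p is F, p is T. ✓

{3, 7}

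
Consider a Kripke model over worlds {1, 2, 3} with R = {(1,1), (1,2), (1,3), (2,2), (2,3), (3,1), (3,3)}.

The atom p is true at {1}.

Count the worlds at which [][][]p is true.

0

1: successors {1, 2, 3}; [][]p there: 1:F, 2:F, 3:F. ✗
2: successors {2, 3}; [][]p there: 2:F, 3:F. ✗
3: successors {1, 3}; [][]p there: 1:F, 3:F. ✗
Satisfying worlds: ∅.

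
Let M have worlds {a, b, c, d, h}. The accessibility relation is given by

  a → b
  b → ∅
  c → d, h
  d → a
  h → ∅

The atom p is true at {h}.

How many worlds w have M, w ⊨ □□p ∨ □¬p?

a: □□p is T, □¬p is T. ✓
b: □□p is T, □¬p is T. ✓
c: □□p is F, □¬p is F. ✗
d: □□p is F, □¬p is T. ✓
h: □□p is T, □¬p is T. ✓
Satisfying worlds: {a, b, d, h}.

4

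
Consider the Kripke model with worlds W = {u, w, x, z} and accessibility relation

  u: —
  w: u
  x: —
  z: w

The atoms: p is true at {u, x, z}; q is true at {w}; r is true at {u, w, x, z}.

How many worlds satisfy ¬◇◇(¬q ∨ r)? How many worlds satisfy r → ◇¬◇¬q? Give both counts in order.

3 and 1

For ¬◇◇(¬q ∨ r):
u: ◇◇(¬q ∨ r) is F. ✓
w: ◇◇(¬q ∨ r) is F. ✓
x: ◇◇(¬q ∨ r) is F. ✓
z: ◇◇(¬q ∨ r) is T. ✗
— 3 worlds.
For r → ◇¬◇¬q:
u: r is T, ◇¬◇¬q is F. ✗
w: r is T, ◇¬◇¬q is T. ✓
x: r is T, ◇¬◇¬q is F. ✗
z: r is T, ◇¬◇¬q is F. ✗
— 1 world.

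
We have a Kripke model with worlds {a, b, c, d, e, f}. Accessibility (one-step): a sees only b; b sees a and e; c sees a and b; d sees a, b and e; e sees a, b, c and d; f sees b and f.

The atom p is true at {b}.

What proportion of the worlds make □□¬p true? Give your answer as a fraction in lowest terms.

a: successors {b}; □¬p there: b:T. ✓
b: successors {a, e}; □¬p there: a:F, e:F. ✗
c: successors {a, b}; □¬p there: a:F, b:T. ✗
d: successors {a, b, e}; □¬p there: a:F, b:T, e:F. ✗
e: successors {a, b, c, d}; □¬p there: a:F, b:T, c:F, d:F. ✗
f: successors {b, f}; □¬p there: b:T, f:F. ✗
That's 1 of 6 worlds, so 1/6.

1/6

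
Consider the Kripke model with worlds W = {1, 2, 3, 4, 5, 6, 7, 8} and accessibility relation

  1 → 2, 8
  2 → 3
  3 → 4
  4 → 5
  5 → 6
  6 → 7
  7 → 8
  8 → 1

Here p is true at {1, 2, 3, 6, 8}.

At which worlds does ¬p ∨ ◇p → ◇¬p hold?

{3, 4, 6}

1: ¬p ∨ ◇p is T, ◇¬p is F. ✗
2: ¬p ∨ ◇p is T, ◇¬p is F. ✗
3: ¬p ∨ ◇p is F, ◇¬p is T. ✓
4: ¬p ∨ ◇p is T, ◇¬p is T. ✓
5: ¬p ∨ ◇p is T, ◇¬p is F. ✗
6: ¬p ∨ ◇p is F, ◇¬p is T. ✓
7: ¬p ∨ ◇p is T, ◇¬p is F. ✗
8: ¬p ∨ ◇p is T, ◇¬p is F. ✗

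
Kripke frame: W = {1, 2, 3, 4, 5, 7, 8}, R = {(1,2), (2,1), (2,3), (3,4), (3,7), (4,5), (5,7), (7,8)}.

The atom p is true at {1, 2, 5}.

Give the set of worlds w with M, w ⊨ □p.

{1, 4, 8}

1: successors {2}; p there: 2:T. ✓
2: successors {1, 3}; p there: 1:T, 3:F. ✗
3: successors {4, 7}; p there: 4:F, 7:F. ✗
4: successors {5}; p there: 5:T. ✓
5: successors {7}; p there: 7:F. ✗
7: successors {8}; p there: 8:F. ✗
8: no successors, so □p holds vacuously. ✓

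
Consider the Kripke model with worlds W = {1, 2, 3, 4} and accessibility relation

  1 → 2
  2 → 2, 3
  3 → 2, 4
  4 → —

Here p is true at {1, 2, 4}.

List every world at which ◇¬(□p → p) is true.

1: successors {2}; ¬(□p → p) there: 2:F. ✗
2: successors {2, 3}; ¬(□p → p) there: 2:F, 3:T. ✓
3: successors {2, 4}; ¬(□p → p) there: 2:F, 4:F. ✗
4: no successors, so ◇¬(□p → p) fails. ✗

{2}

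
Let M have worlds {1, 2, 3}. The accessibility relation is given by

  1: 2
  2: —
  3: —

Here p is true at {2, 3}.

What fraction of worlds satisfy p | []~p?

2/3

1: p is F, []~p is F. ✗
2: p is T, []~p is T. ✓
3: p is T, []~p is T. ✓
That's 2 of 3 worlds, so 2/3.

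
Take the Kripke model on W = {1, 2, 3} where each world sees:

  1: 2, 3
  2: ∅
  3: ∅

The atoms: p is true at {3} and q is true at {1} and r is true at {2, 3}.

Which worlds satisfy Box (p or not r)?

1: successors {2, 3}; p or not r there: 2:F, 3:T. ✗
2: no successors, so Box (p or not r) holds vacuously. ✓
3: no successors, so Box (p or not r) holds vacuously. ✓

{2, 3}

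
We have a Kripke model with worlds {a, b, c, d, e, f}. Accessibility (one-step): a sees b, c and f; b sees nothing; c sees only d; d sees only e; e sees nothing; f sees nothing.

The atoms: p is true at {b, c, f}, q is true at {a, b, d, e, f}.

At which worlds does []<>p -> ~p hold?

a: []<>p is F, ~p is T. ✓
b: []<>p is T, ~p is F. ✗
c: []<>p is F, ~p is F. ✓
d: []<>p is F, ~p is T. ✓
e: []<>p is T, ~p is T. ✓
f: []<>p is T, ~p is F. ✗

{a, c, d, e}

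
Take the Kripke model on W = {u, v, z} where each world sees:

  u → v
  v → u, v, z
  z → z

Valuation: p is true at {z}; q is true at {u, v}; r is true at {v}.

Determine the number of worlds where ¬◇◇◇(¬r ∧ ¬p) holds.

1

u: ◇◇◇(¬r ∧ ¬p) is T. ✗
v: ◇◇◇(¬r ∧ ¬p) is T. ✗
z: ◇◇◇(¬r ∧ ¬p) is F. ✓
Satisfying worlds: {z}.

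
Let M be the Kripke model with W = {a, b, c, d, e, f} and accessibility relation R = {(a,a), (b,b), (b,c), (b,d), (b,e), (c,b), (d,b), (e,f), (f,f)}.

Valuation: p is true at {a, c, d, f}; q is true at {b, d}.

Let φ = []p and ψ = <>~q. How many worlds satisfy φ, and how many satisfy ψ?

3 and 4

For []p:
a: successors {a}; p there: a:T. ✓
b: successors {b, c, d, e}; p there: b:F, c:T, d:T, e:F. ✗
c: successors {b}; p there: b:F. ✗
d: successors {b}; p there: b:F. ✗
e: successors {f}; p there: f:T. ✓
f: successors {f}; p there: f:T. ✓
— 3 worlds.
For <>~q:
a: successors {a}; ~q there: a:T. ✓
b: successors {b, c, d, e}; ~q there: b:F, c:T, d:F, e:T. ✓
c: successors {b}; ~q there: b:F. ✗
d: successors {b}; ~q there: b:F. ✗
e: successors {f}; ~q there: f:T. ✓
f: successors {f}; ~q there: f:T. ✓
— 4 worlds.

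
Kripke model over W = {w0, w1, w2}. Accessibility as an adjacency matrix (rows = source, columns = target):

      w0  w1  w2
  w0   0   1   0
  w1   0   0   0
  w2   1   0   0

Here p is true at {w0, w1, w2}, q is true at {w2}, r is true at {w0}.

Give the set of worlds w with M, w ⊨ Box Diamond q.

{w1}

w0: successors {w1}; Diamond q there: w1:F. ✗
w1: no successors, so Box Diamond q holds vacuously. ✓
w2: successors {w0}; Diamond q there: w0:F. ✗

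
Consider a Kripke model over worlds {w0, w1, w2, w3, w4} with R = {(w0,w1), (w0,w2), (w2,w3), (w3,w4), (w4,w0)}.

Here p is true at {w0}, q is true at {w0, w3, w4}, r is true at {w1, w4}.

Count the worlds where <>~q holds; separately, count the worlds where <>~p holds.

1 and 3

For <>~q:
w0: successors {w1, w2}; ~q there: w1:T, w2:T. ✓
w1: no successors, so <>~q fails. ✗
w2: successors {w3}; ~q there: w3:F. ✗
w3: successors {w4}; ~q there: w4:F. ✗
w4: successors {w0}; ~q there: w0:F. ✗
— 1 world.
For <>~p:
w0: successors {w1, w2}; ~p there: w1:T, w2:T. ✓
w1: no successors, so <>~p fails. ✗
w2: successors {w3}; ~p there: w3:T. ✓
w3: successors {w4}; ~p there: w4:T. ✓
w4: successors {w0}; ~p there: w0:F. ✗
— 3 worlds.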